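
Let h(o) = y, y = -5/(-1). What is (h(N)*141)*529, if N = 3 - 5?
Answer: 372945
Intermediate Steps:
y = 5 (y = -5*(-1) = 5)
N = -2
h(o) = 5
(h(N)*141)*529 = (5*141)*529 = 705*529 = 372945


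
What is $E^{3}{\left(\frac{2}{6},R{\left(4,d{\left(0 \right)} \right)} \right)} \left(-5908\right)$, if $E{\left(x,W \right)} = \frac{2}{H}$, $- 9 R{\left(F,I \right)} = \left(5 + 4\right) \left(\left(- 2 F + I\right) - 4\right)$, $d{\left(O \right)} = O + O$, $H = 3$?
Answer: $- \frac{47264}{27} \approx -1750.5$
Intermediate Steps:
$d{\left(O \right)} = 2 O$
$R{\left(F,I \right)} = 4 - I + 2 F$ ($R{\left(F,I \right)} = - \frac{\left(5 + 4\right) \left(\left(- 2 F + I\right) - 4\right)}{9} = - \frac{9 \left(\left(I - 2 F\right) - 4\right)}{9} = - \frac{9 \left(-4 + I - 2 F\right)}{9} = - \frac{-36 - 18 F + 9 I}{9} = 4 - I + 2 F$)
$E{\left(x,W \right)} = \frac{2}{3}$
$E^{3}{\left(\frac{2}{6},R{\left(4,d{\left(0 \right)} \right)} \right)} \left(-5908\right) = \left(\frac{2}{3}\right)^{3} \left(-5908\right) = \frac{8}{27} \left(-5908\right) = - \frac{47264}{27}$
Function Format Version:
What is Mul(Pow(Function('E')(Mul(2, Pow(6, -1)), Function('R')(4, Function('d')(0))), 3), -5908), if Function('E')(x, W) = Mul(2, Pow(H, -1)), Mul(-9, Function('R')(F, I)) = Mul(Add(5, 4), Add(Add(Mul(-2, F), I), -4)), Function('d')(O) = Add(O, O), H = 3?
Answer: Rational(-47264, 27) ≈ -1750.5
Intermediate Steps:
Function('d')(O) = Mul(2, O)
Function('R')(F, I) = Add(4, Mul(-1, I), Mul(2, F)) (Function('R')(F, I) = Mul(Rational(-1, 9), Mul(Add(5, 4), Add(Add(Mul(-2, F), I), -4))) = Mul(Rational(-1, 9), Mul(9, Add(Add(I, Mul(-2, F)), -4))) = Mul(Rational(-1, 9), Mul(9, Add(-4, I, Mul(-2, F)))) = Mul(Rational(-1, 9), Add(-36, Mul(-18, F), Mul(9, I))) = Add(4, Mul(-1, I), Mul(2, F)))
Function('E')(x, W) = Rational(2, 3) (Function('E')(x, W) = Mul(2, Pow(3, -1)) = Mul(2, Rational(1, 3)) = Rational(2, 3))
Mul(Pow(Function('E')(Mul(2, Pow(6, -1)), Function('R')(4, Function('d')(0))), 3), -5908) = Mul(Pow(Rational(2, 3), 3), -5908) = Mul(Rational(8, 27), -5908) = Rational(-47264, 27)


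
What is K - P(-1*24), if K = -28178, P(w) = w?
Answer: -28154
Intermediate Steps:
K - P(-1*24) = -28178 - (-1)*24 = -28178 - 1*(-24) = -28178 + 24 = -28154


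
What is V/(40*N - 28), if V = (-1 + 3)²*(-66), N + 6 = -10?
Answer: 66/167 ≈ 0.39521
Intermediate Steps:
N = -16 (N = -6 - 10 = -16)
V = -264 (V = 2²*(-66) = 4*(-66) = -264)
V/(40*N - 28) = -264/(40*(-16) - 28) = -264/(-640 - 28) = -264/(-668) = -264*(-1/668) = 66/167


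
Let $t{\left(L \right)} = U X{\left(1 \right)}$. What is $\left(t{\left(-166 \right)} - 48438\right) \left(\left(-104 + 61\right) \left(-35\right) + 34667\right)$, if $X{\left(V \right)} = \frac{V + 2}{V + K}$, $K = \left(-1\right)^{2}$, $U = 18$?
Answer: $-1751122692$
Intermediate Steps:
$K = 1$
$X{\left(V \right)} = \frac{2 + V}{1 + V}$ ($X{\left(V \right)} = \frac{V + 2}{V + 1} = \frac{2 + V}{1 + V}$)
$t{\left(L \right)} = 27$ ($t{\left(L \right)} = 18 \frac{2 + 1}{1 + 1} = 18 \cdot \frac{1}{2} \cdot 3 = 18 \cdot \frac{3}{2} = 27$)
$\left(t{\left(-166 \right)} - 48438\right) \left(\left(-104 + 61\right) \left(-35\right) + 34667\right) = \left(27 - 48438\right) \left(\left(-104 + 61\right) \left(-35\right) + 34667\right) = - 48411 \left(\left(-43\right) \left(-35\right) + 34667\right) = - 48411 \left(1505 + 34667\right) = \left(-48411\right) 36172 = -1751122692$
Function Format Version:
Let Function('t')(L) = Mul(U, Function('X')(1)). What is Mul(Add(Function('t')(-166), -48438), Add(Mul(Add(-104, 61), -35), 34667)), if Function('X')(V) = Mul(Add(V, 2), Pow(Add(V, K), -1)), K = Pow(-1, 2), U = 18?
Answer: -1751122692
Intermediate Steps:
K = 1
Function('X')(V) = Mul(Pow(Add(1, V), -1), Add(2, V)) (Function('X')(V) = Mul(Add(V, 2), Pow(Add(V, 1), -1)) = Mul(Add(2, V), Pow(Add(1, V), -1)) = Mul(Pow(Add(1, V), -1), Add(2, V)))
Function('t')(L) = 27 (Function('t')(L) = Mul(18, Mul(Pow(Add(1, 1), -1), Add(2, 1))) = Mul(18, Mul(Pow(2, -1), 3)) = Mul(18, Mul(Rational(1, 2), 3)) = Mul(18, Rational(3, 2)) = 27)
Mul(Add(Function('t')(-166), -48438), Add(Mul(Add(-104, 61), -35), 34667)) = Mul(Add(27, -48438), Add(Mul(Add(-104, 61), -35), 34667)) = Mul(-48411, Add(Mul(-43, -35), 34667)) = Mul(-48411, Add(1505, 34667)) = Mul(-48411, 36172) = -1751122692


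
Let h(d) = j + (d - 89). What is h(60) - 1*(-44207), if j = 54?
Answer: 44232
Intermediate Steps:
h(d) = -35 + d (h(d) = 54 + (d - 89) = 54 + (-89 + d) = -35 + d)
h(60) - 1*(-44207) = (-35 + 60) - 1*(-44207) = 25 + 44207 = 44232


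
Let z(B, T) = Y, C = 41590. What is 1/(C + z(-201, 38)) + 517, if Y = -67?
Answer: 21467392/41523 ≈ 517.00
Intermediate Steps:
z(B, T) = -67
1/(C + z(-201, 38)) + 517 = 1/(41590 - 67) + 517 = 1/41523 + 517 = 21467392/41523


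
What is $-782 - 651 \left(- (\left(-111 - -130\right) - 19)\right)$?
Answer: $-782$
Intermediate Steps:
$-782 - 651 \left(- (\left(-111 - -130\right) - 19)\right) = -782 - 651 \left(- (\left(-111 + 130\right) - 19)\right) = -782 - 651 \left(- (19 - 19)\right) = -782 - 651 \left(\left(-1\right) 0\right) = -782 - 0 = -782 + 0 = -782$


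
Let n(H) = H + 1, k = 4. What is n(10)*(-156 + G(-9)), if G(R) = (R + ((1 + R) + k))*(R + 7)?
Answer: -1430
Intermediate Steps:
n(H) = 1 + H
G(R) = (5 + 2*R)*(7 + R) (G(R) = (R + ((1 + R) + 4))*(R + 7) = (R + (5 + R))*(7 + R) = (5 + 2*R)*(7 + R))
n(10)*(-156 + G(-9)) = (1 + 10)*(-156 + (35 + 2*(-9)² + 19*(-9))) = 11*(-156 + (35 + 2*81 - 171)) = 11*(-156 + (35 + 162 - 171)) = 11*(-156 + 26) = 11*(-130) = -1430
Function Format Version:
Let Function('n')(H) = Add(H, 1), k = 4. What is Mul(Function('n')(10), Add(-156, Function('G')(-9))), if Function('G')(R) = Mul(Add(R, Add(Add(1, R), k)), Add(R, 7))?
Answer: -1430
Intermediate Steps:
Function('n')(H) = Add(1, H)
Function('G')(R) = Mul(Add(5, Mul(2, R)), Add(7, R)) (Function('G')(R) = Mul(Add(R, Add(Add(1, R), 4)), Add(R, 7)) = Mul(Add(R, Add(5, R)), Add(7, R)) = Mul(Add(5, Mul(2, R)), Add(7, R)))
Mul(Function('n')(10), Add(-156, Function('G')(-9))) = Mul(Add(1, 10), Add(-156, Add(35, Mul(2, Pow(-9, 2)), Mul(19, -9)))) = Mul(11, Add(-156, Add(35, Mul(2, 81), -171))) = Mul(11, Add(-156, Add(35, 162, -171))) = Mul(11, Add(-156, 26)) = Mul(11, -130) = -1430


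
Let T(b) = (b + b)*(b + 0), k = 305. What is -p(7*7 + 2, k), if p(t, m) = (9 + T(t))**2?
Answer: -27154521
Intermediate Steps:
T(b) = 2*b**2 (T(b) = (2*b)*b = 2*b**2)
p(t, m) = (9 + 2*t**2)**2
-p(7*7 + 2, k) = -(9 + 2*(7*7 + 2)**2)**2 = -(9 + 2*(49 + 2)**2)**2 = -(9 + 2*51**2)**2 = -(9 + 2*2601)**2 = -(9 + 5202)**2 = -1*5211**2 = -1*27154521 = -27154521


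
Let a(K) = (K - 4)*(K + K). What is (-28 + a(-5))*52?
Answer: 3224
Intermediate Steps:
a(K) = 2*K*(-4 + K) (a(K) = (-4 + K)*(2*K) = 2*K*(-4 + K))
(-28 + a(-5))*52 = (-28 + 2*(-5)*(-4 - 5))*52 = (-28 + 2*(-5)*(-9))*52 = (-28 + 90)*52 = 62*52 = 3224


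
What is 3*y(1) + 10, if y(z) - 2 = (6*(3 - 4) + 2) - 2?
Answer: -2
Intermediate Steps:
y(z) = -4 (y(z) = 2 + ((6*(3 - 4) + 2) - 2) = 2 + ((6*(-1) + 2) - 2) = 2 + ((-6 + 2) - 2) = 2 + (-4 - 2) = 2 - 6 = -4)
3*y(1) + 10 = 3*(-4) + 10 = -12 + 10 = -2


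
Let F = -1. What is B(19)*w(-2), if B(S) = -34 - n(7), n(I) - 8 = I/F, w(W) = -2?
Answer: 70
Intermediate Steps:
n(I) = 8 - I (n(I) = 8 + I/(-1) = 8 + I*(-1) = 8 - I)
B(S) = -35 (B(S) = -34 - (8 - 1*7) = -34 - (8 - 7) = -34 - 1*1 = -34 - 1 = -35)
B(19)*w(-2) = -35*(-2) = 70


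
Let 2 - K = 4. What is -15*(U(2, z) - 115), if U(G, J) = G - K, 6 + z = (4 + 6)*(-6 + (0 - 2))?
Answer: 1665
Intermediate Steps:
z = -86 (z = -6 + (4 + 6)*(-6 + (0 - 2)) = -6 + 10*(-6 - 2) = -6 + 10*(-8) = -6 - 80 = -86)
K = -2 (K = 2 - 1*4 = 2 - 4 = -2)
U(G, J) = 2 + G (U(G, J) = G - 1*(-2) = G + 2 = 2 + G)
-15*(U(2, z) - 115) = -15*((2 + 2) - 115) = -15*(4 - 115) = -15*(-111) = 1665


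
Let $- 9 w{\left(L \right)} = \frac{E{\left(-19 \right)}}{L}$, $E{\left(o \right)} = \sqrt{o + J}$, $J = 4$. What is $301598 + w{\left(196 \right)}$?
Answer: $301598 - \frac{i \sqrt{15}}{1764} \approx 3.016 \cdot 10^{5} - 0.0021956 i$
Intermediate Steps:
$E{\left(o \right)} = \sqrt{4 + o}$ ($E{\left(o \right)} = \sqrt{o + 4} = \sqrt{4 + o}$)
$w{\left(L \right)} = - \frac{i \sqrt{15}}{9 L}$ ($w{\left(L \right)} = - \frac{\sqrt{4 - 19} \frac{1}{L}}{9} = - \frac{\sqrt{-15} \frac{1}{L}}{9} = - \frac{i \sqrt{15} \frac{1}{L}}{9} = - \frac{i \sqrt{15}}{9 L}$)
$301598 + w{\left(196 \right)} = 301598 - \frac{i \sqrt{15}}{9 \cdot 196} = 301598 - \frac{1}{9} i \sqrt{15} \cdot \frac{1}{196} = 301598 - \frac{i \sqrt{15}}{1764}$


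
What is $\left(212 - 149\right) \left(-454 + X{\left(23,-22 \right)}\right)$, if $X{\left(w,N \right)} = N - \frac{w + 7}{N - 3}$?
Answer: $- \frac{149562}{5} \approx -29912.0$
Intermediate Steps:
$X{\left(w,N \right)} = N - \frac{7 + w}{-3 + N}$
$\left(212 - 149\right) \left(-454 + X{\left(23,-22 \right)}\right) = \left(212 - 149\right) \left(-454 + \frac{-7 + \left(-22\right)^{2} - 23 - -66}{-3 - 22}\right) = 63 \left(-454 + \frac{-7 + 484 - 23 + 66}{-25}\right) = 63 \left(-454 - \frac{104}{5}\right) = 63 \left(- \frac{2374}{5}\right) = - \frac{149562}{5}$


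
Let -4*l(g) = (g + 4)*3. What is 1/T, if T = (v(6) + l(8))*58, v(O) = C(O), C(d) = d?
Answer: -1/174 ≈ -0.0057471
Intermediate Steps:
v(O) = O
l(g) = -3 - 3*g/4 (l(g) = -(g + 4)*3/4 = -(4 + g)*3/4 = -(12 + 3*g)/4 = -3 - 3*g/4)
T = -174 (T = (6 + (-3 - ¾*8))*58 = (6 + (-3 - 6))*58 = (6 - 9)*58 = -3*58 = -174)
1/T = 1/(-174) = -1/174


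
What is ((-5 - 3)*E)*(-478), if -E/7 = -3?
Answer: 80304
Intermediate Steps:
E = 21 (E = -7*(-3) = 21)
((-5 - 3)*E)*(-478) = ((-5 - 3)*21)*(-478) = -8*21*(-478) = -168*(-478) = 80304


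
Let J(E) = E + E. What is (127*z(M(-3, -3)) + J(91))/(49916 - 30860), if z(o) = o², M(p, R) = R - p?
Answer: 91/9528 ≈ 0.0095508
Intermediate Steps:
J(E) = 2*E
(127*z(M(-3, -3)) + J(91))/(49916 - 30860) = (127*(-3 - 1*(-3))² + 2*91)/(49916 - 30860) = (127*(-3 + 3)² + 182)/19056 = (127*0² + 182)*(1/19056) = (127*0 + 182)*(1/19056) = (0 + 182)*(1/19056) = 182*(1/19056) = 91/9528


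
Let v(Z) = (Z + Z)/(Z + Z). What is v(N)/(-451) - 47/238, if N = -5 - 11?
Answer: -21435/107338 ≈ -0.19970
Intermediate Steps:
N = -16
v(Z) = 1 (v(Z) = (2*Z)/((2*Z)) = (2*Z)*(1/(2*Z)) = 1)
v(N)/(-451) - 47/238 = 1/(-451) - 47/238 = 1*(-1/451) - 47*1/238 = -1/451 - 47/238 = -21435/107338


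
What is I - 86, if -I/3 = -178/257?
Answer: -21568/257 ≈ -83.922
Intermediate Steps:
I = 534/257 (I = -(-534)/257 = -3*(-178/257) = 534/257 ≈ 2.0778)
I - 86 = 534/257 - 86 = -21568/257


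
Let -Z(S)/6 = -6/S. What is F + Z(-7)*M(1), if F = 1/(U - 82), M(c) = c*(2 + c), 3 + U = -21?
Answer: -11455/742 ≈ -15.438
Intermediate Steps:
U = -24 (U = -3 - 21 = -24)
Z(S) = 36/S (Z(S) = -(-36)/S = 36/S)
F = -1/106 (F = 1/(-24 - 82) = 1/(-106) = -1/106 ≈ -0.0094340)
F + Z(-7)*M(1) = -1/106 + (36/(-7))*(1*(2 + 1)) = -1/106 + (36*(-⅐))*(1*3) = -1/106 - 36/7*3 = -1/106 - 108/7 = -11455/742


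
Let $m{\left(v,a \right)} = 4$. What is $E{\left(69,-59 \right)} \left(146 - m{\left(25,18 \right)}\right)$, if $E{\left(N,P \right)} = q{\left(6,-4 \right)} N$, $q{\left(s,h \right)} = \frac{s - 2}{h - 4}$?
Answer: $-4899$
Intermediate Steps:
$q{\left(s,h \right)} = \frac{-2 + s}{-4 + h}$
$E{\left(N,P \right)} = - \frac{N}{2}$ ($E{\left(N,P \right)} = \frac{-2 + 6}{-4 - 4} N = \frac{1}{-8} \cdot 4 N = \left(- \frac{1}{8}\right) 4 N = - \frac{N}{2}$)
$E{\left(69,-59 \right)} \left(146 - m{\left(25,18 \right)}\right) = \left(- \frac{1}{2}\right) 69 \left(146 - 4\right) = - \frac{69 \left(146 - 4\right)}{2} = \left(- \frac{69}{2}\right) 142 = -4899$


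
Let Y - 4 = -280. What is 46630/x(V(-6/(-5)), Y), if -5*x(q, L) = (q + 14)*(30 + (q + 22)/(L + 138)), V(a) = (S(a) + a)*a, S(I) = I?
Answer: -5027296875/10853629 ≈ -463.19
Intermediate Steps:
Y = -276 (Y = 4 - 280 = -276)
V(a) = 2*a**2 (V(a) = (a + a)*a = (2*a)*a = 2*a**2)
x(q, L) = -(14 + q)*(30 + (22 + q)/(138 + L))/5 (x(q, L) = -(q + 14)*(30 + (q + 22)/(L + 138))/5 = -(14 + q)*(30 + (22 + q)/(138 + L))/5)
46630/x(V(-6/(-5)), Y) = 46630/(((-58268 - (2*(-6/(-5))**2)**2 - 8352*(-6/(-5))**2 - 420*(-276) - 30*(-276)*2*(-6/(-5))**2)/(5*(138 - 276)))) = 46630/(((1/5)*(-58268 - (2*(-6*(-1/5))**2)**2 - 8352*(-6*(-1/5))**2 + 115920 - 30*(-276)*2*(-6*(-1/5))**2)/(-138))) = 46630/(((1/5)*(-1/138)*(-58268 - (2*(6/5)**2)**2 - 8352*(6/5)**2 + 115920 - 30*(-276)*2*(6/5)**2))) = 46630/(((1/5)*(-1/138)*(-58268 - (2*(36/25))**2 - 8352*36/25 + 115920 - 30*(-276)*2*(36/25)))) = 46630/(((1/5)*(-1/138)*(-58268 - (72/25)**2 - 4176*72/25 + 115920 - 30*(-276)*72/25))) = 46630/(((1/5)*(-1/138)*(-58268 - 1*5184/625 - 300672/25 + 115920 + 119232/5))) = 46630/(((1/5)*(-1/138)*(-58268 - 5184/625 - 300672/25 + 115920 + 119232/5))) = 46630/(((1/5)*(-1/138)*(43414516/625))) = 46630/(-21707258/215625) = 46630*(-215625/21707258) = -5027296875/10853629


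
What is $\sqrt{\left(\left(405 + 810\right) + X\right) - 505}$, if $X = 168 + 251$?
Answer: $\sqrt{1129} \approx 33.601$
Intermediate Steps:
$X = 419$
$\sqrt{\left(\left(405 + 810\right) + X\right) - 505} = \sqrt{\left(\left(405 + 810\right) + 419\right) - 505} = \sqrt{\left(1215 + 419\right) - 505} = \sqrt{1634 - 505} = \sqrt{1129}$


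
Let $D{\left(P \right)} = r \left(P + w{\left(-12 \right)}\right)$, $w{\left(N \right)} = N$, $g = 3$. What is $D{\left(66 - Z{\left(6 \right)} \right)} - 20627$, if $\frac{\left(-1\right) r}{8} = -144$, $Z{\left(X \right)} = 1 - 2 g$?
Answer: $47341$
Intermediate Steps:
$Z{\left(X \right)} = -5$ ($Z{\left(X \right)} = 1 - 6 = -5$)
$r = 1152$ ($r = \left(-8\right) \left(-144\right) = 1152$)
$D{\left(P \right)} = -13824 + 1152 P$ ($D{\left(P \right)} = 1152 \left(P - 12\right) = 1152 \left(-12 + P\right) = -13824 + 1152 P$)
$D{\left(66 - Z{\left(6 \right)} \right)} - 20627 = \left(-13824 + 1152 \left(66 - -5\right)\right) - 20627 = \left(-13824 + 1152 \left(66 + 5\right)\right) - 20627 = \left(-13824 + 1152 \cdot 71\right) - 20627 = \left(-13824 + 81792\right) - 20627 = 67968 - 20627 = 47341$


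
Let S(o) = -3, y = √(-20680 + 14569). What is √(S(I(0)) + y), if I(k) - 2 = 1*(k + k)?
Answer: √(-3 + 3*I*√679) ≈ 6.1331 + 6.373*I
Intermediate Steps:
I(k) = 2 + 2*k (I(k) = 2 + 1*(k + k) = 2 + 1*(2*k) = 2 + 2*k)
y = 3*I*√679 (y = √(-6111) = 3*I*√679 ≈ 78.173*I)
√(S(I(0)) + y) = √(-3 + 3*I*√679)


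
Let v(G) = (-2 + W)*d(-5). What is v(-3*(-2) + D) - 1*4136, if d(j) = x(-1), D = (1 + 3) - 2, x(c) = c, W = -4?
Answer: -4130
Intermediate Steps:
D = 2 (D = 4 - 2 = 2)
d(j) = -1
v(G) = 6 (v(G) = (-2 - 4)*(-1) = -6*(-1) = 6)
v(-3*(-2) + D) - 1*4136 = 6 - 1*4136 = 6 - 4136 = -4130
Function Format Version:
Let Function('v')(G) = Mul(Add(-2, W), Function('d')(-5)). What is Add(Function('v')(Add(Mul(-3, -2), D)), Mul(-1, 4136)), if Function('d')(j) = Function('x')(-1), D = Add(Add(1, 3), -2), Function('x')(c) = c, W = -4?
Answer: -4130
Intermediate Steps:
D = 2 (D = Add(4, -2) = 2)
Function('d')(j) = -1
Function('v')(G) = 6 (Function('v')(G) = Mul(Add(-2, -4), -1) = Mul(-6, -1) = 6)
Add(Function('v')(Add(Mul(-3, -2), D)), Mul(-1, 4136)) = Add(6, Mul(-1, 4136)) = Add(6, -4136) = -4130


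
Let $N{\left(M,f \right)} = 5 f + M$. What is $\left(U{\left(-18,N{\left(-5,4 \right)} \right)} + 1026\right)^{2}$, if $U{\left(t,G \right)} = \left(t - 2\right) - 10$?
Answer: $992016$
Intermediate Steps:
$N{\left(M,f \right)} = M + 5 f$
$U{\left(t,G \right)} = -12 + t$ ($U{\left(t,G \right)} = \left(-2 + t\right) - 10 = -12 + t$)
$\left(U{\left(-18,N{\left(-5,4 \right)} \right)} + 1026\right)^{2} = \left(\left(-12 - 18\right) + 1026\right)^{2} = \left(-30 + 1026\right)^{2} = 996^{2} = 992016$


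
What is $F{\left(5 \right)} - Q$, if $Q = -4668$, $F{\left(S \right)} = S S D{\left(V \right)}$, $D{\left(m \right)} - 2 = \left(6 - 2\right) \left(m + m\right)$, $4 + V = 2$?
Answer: $4318$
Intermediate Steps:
$V = -2$ ($V = -4 + 2 = -2$)
$D{\left(m \right)} = 2 + 8 m$ ($D{\left(m \right)} = 2 + \left(6 - 2\right) \left(m + m\right) = 2 + 4 \cdot 2 m = 2 + 8 m$)
$F{\left(S \right)} = - 14 S^{2}$ ($F{\left(S \right)} = S S \left(2 + 8 \left(-2\right)\right) = S^{2} \left(2 - 16\right) = S^{2} \left(-14\right) = - 14 S^{2}$)
$F{\left(5 \right)} - Q = - 14 \cdot 5^{2} - -4668 = \left(-14\right) 25 + 4668 = -350 + 4668 = 4318$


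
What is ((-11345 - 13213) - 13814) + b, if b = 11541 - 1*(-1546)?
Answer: -25285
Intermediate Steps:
b = 13087 (b = 11541 + 1546 = 13087)
((-11345 - 13213) - 13814) + b = ((-11345 - 13213) - 13814) + 13087 = (-24558 - 13814) + 13087 = -38372 + 13087 = -25285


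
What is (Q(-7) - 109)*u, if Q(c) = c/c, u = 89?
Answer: -9612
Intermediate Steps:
Q(c) = 1
(Q(-7) - 109)*u = (1 - 109)*89 = -108*89 = -9612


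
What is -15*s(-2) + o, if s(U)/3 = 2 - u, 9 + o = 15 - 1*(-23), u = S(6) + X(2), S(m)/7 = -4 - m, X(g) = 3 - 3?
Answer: -3211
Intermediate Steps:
X(g) = 0
S(m) = -28 - 7*m (S(m) = 7*(-4 - m) = -28 - 7*m)
u = -70 (u = (-28 - 7*6) + 0 = (-28 - 42) + 0 = -70 + 0 = -70)
o = 29 (o = -9 + (15 - 1*(-23)) = -9 + (15 + 23) = -9 + 38 = 29)
s(U) = 216 (s(U) = 3*(2 - 1*(-70)) = 3*(2 + 70) = 3*72 = 216)
-15*s(-2) + o = -15*216 + 29 = -3240 + 29 = -3211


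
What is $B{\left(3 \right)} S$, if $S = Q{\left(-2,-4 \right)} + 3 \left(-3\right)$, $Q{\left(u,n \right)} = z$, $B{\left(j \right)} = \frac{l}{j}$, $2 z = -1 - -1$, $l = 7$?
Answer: $-21$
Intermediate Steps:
$z = 0$ ($z = \frac{-1 - -1}{2} = \frac{-1 + 1}{2} = \frac{1}{2} \cdot 0 = 0$)
$B{\left(j \right)} = \frac{7}{j}$
$Q{\left(u,n \right)} = 0$
$S = -9$ ($S = 0 + 3 \left(-3\right) = 0 - 9 = -9$)
$B{\left(3 \right)} S = \frac{7}{3} \left(-9\right) = -21$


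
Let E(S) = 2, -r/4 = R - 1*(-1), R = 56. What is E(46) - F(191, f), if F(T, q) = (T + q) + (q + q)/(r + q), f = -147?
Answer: -5348/125 ≈ -42.784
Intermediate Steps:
r = -228 (r = -4*(56 - 1*(-1)) = -4*(56 + 1) = -4*57 = -228)
F(T, q) = T + q + 2*q/(-228 + q) (F(T, q) = (T + q) + (q + q)/(-228 + q) = (T + q) + (2*q)/(-228 + q) = (T + q) + 2*q/(-228 + q) = T + q + 2*q/(-228 + q))
E(46) - F(191, f) = 2 - ((-147)² - 228*191 - 226*(-147) + 191*(-147))/(-228 - 147) = 2 - (21609 - 43548 + 33222 - 28077)/(-375) = 2 - (-1)*(-16794)/375 = 2 - 1*5598/125 = 2 - 5598/125 = -5348/125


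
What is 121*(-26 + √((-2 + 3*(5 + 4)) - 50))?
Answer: -3146 + 605*I ≈ -3146.0 + 605.0*I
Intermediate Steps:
121*(-26 + √((-2 + 3*(5 + 4)) - 50)) = 121*(-26 + √((-2 + 3*9) - 50)) = 121*(-26 + √((-2 + 27) - 50)) = 121*(-26 + √(25 - 50)) = 121*(-26 + √(-25)) = 121*(-26 + 5*I) = -3146 + 605*I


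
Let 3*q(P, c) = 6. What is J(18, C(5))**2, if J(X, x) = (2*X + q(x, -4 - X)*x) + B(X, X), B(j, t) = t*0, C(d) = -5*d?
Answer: 196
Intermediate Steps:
q(P, c) = 2 (q(P, c) = (1/3)*6 = 2)
B(j, t) = 0
J(X, x) = 2*X + 2*x (J(X, x) = (2*X + 2*x) + 0 = 2*X + 2*x)
J(18, C(5))**2 = (2*18 + 2*(-5*5))**2 = (36 + 2*(-25))**2 = (36 - 50)**2 = (-14)**2 = 196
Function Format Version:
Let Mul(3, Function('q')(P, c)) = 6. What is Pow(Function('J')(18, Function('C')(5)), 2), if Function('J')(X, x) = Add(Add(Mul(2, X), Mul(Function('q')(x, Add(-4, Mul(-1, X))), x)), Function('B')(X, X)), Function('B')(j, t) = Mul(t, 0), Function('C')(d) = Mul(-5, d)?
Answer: 196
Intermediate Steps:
Function('q')(P, c) = 2 (Function('q')(P, c) = Mul(Rational(1, 3), 6) = 2)
Function('B')(j, t) = 0
Function('J')(X, x) = Add(Mul(2, X), Mul(2, x)) (Function('J')(X, x) = Add(Add(Mul(2, X), Mul(2, x)), 0) = Add(Mul(2, X), Mul(2, x)))
Pow(Function('J')(18, Function('C')(5)), 2) = Pow(Add(Mul(2, 18), Mul(2, Mul(-5, 5))), 2) = Pow(Add(36, Mul(2, -25)), 2) = Pow(Add(36, -50), 2) = Pow(-14, 2) = 196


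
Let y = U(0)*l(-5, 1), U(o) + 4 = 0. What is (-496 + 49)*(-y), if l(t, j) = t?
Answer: 8940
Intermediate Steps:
U(o) = -4 (U(o) = -4 + 0 = -4)
y = 20 (y = -4*(-5) = 20)
(-496 + 49)*(-y) = (-496 + 49)*(-1*20) = -447*(-20) = 8940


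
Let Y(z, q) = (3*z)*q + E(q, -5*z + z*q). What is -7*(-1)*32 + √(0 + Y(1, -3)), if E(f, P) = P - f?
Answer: 224 + I*√14 ≈ 224.0 + 3.7417*I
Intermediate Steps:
Y(z, q) = -q - 5*z + 4*q*z (Y(z, q) = (3*z)*q + ((-5*z + z*q) - q) = 3*q*z + ((-5*z + q*z) - q) = 3*q*z + (-q - 5*z + q*z) = -q - 5*z + 4*q*z)
-7*(-1)*32 + √(0 + Y(1, -3)) = -7*(-1)*32 + √(0 + (-1*(-3) - 5*1 + 4*(-3)*1)) = 7*32 + √(0 + (3 - 5 - 12)) = 224 + √(0 - 14) = 224 + √(-14) = 224 + I*√14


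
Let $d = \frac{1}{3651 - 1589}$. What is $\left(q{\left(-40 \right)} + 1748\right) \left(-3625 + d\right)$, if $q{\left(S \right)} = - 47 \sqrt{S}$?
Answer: $- \frac{6532930626}{1031} + \frac{351313203 i \sqrt{10}}{1031} \approx -6.3365 \cdot 10^{6} + 1.0775 \cdot 10^{6} i$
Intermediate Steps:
$d = \frac{1}{2062} \approx 0.00048497$
$\left(q{\left(-40 \right)} + 1748\right) \left(-3625 + d\right) = \left(- 47 \sqrt{-40} + 1748\right) \left(-3625 + \frac{1}{2062}\right) = \left(- 47 \cdot 2 i \sqrt{10} + 1748\right) \left(- \frac{7474749}{2062}\right) = \left(- 94 i \sqrt{10} + 1748\right) \left(- \frac{7474749}{2062}\right) = \left(1748 - 94 i \sqrt{10}\right) \left(- \frac{7474749}{2062}\right) = - \frac{6532930626}{1031} + \frac{351313203 i \sqrt{10}}{1031}$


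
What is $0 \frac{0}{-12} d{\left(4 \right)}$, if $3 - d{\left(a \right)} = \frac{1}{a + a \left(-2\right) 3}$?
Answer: $0$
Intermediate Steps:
$d{\left(a \right)} = 3 + \frac{1}{5 a}$ ($d{\left(a \right)} = 3 - \frac{1}{a + a \left(-2\right) 3} = 3 - \frac{1}{a + - 2 a 3} = 3 - \frac{1}{a - 6 a} = 3 - \frac{1}{\left(-5\right) a} = 3 - - \frac{1}{5 a} = 3 + \frac{1}{5 a}$)
$0 \frac{0}{-12} d{\left(4 \right)} = 0 \frac{0}{-12} \left(3 + \frac{1}{5 \cdot 4}\right) = 0 \cdot 0 \left(- \frac{1}{12}\right) \left(3 + \frac{1}{5} \cdot \frac{1}{4}\right) = 0 \cdot 0 \left(3 + \frac{1}{20}\right) = 0 \cdot \frac{61}{20} = 0$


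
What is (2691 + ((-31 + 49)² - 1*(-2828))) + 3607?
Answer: 9450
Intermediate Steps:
(2691 + ((-31 + 49)² - 1*(-2828))) + 3607 = (2691 + (18² + 2828)) + 3607 = (2691 + (324 + 2828)) + 3607 = (2691 + 3152) + 3607 = 5843 + 3607 = 9450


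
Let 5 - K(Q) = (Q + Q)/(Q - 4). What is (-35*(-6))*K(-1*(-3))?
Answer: 2310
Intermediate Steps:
K(Q) = 5 - 2*Q/(-4 + Q) (K(Q) = 5 - (Q + Q)/(Q - 4) = 5 - 2*Q/(-4 + Q))
(-35*(-6))*K(-1*(-3)) = (-35*(-6))*((-20 + 3*(-1*(-3)))/(-4 - 1*(-3))) = 210*((-20 + 3*3)/(-4 + 3)) = 210*((-20 + 9)/(-1)) = 210*(-1*(-11)) = 210*11 = 2310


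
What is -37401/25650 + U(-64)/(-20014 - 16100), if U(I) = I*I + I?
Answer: -80784473/51462450 ≈ -1.5698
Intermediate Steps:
U(I) = I + I² (U(I) = I² + I = I + I²)
-37401/25650 + U(-64)/(-20014 - 16100) = -37401/25650 + (-64*(1 - 64))/(-20014 - 16100) = -37401*1/25650 - 64*(-63)/(-36114) = -12467/8550 + 4032*(-1/36114) = -12467/8550 - 672/6019 = -80784473/51462450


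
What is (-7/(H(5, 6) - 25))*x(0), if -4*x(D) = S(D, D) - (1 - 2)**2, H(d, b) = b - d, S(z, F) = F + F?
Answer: 7/96 ≈ 0.072917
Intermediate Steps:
S(z, F) = 2*F
x(D) = 1/4 - D/2 (x(D) = -(2*D - (1 - 2)**2)/4 = -(2*D - 1*(-1)**2)/4 = -(2*D - 1*1)/4 = -(2*D - 1)/4 = -(-1 + 2*D)/4 = 1/4 - D/2)
(-7/(H(5, 6) - 25))*x(0) = (-7/((6 - 1*5) - 25))*(1/4 - 1/2*0) = (-7/((6 - 5) - 25))*(1/4 + 0) = (-7/(1 - 25))*(1/4) = (-7/(-24))*(1/4) = -1/24*(-7)*(1/4) = (7/24)*(1/4) = 7/96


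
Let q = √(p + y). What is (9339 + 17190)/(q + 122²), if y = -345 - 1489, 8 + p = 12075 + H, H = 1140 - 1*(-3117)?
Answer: 197428818/110759483 - 79587*√1610/221518966 ≈ 1.7681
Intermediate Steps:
H = 4257 (H = 1140 + 3117 = 4257)
p = 16324 (p = -8 + (12075 + 4257) = -8 + 16332 = 16324)
y = -1834
q = 3*√1610 (q = √(16324 - 1834) = √14490 = 3*√1610 ≈ 120.37)
(9339 + 17190)/(q + 122²) = (9339 + 17190)/(3*√1610 + 122²) = 26529/(3*√1610 + 14884) = 26529/(14884 + 3*√1610)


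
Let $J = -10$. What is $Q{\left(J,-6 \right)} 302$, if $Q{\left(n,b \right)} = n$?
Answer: $-3020$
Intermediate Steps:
$Q{\left(J,-6 \right)} 302 = \left(-10\right) 302 = -3020$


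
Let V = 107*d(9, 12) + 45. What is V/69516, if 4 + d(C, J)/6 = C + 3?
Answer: 1727/23172 ≈ 0.074530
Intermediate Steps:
d(C, J) = -6 + 6*C (d(C, J) = -24 + 6*(C + 3) = -24 + 6*(3 + C) = -24 + (18 + 6*C) = -6 + 6*C)
V = 5181 (V = 107*(-6 + 6*9) + 45 = 107*(-6 + 54) + 45 = 107*48 + 45 = 5136 + 45 = 5181)
V/69516 = 5181/69516 = 5181*(1/69516) = 1727/23172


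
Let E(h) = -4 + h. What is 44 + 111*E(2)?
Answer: -178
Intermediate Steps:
44 + 111*E(2) = 44 + 111*(-4 + 2) = 44 + 111*(-2) = 44 - 222 = -178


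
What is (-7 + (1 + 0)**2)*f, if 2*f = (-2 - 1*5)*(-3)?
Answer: -63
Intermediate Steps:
f = 21/2 (f = ((-2 - 1*5)*(-3))/2 = ((-2 - 5)*(-3))/2 = (-7*(-3))/2 = (1/2)*21 = 21/2 ≈ 10.500)
(-7 + (1 + 0)**2)*f = (-7 + (1 + 0)**2)*(21/2) = (-7 + 1**2)*(21/2) = (-7 + 1)*(21/2) = -6*21/2 = -63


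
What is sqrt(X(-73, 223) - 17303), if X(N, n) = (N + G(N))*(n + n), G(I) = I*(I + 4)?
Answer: sqrt(2196641) ≈ 1482.1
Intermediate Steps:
G(I) = I*(4 + I)
X(N, n) = 2*n*(N + N*(4 + N)) (X(N, n) = (N + N*(4 + N))*(n + n) = (N + N*(4 + N))*(2*n) = 2*n*(N + N*(4 + N)))
sqrt(X(-73, 223) - 17303) = sqrt(2*(-73)*223*(5 - 73) - 17303) = sqrt(2*(-73)*223*(-68) - 17303) = sqrt(2213944 - 17303) = sqrt(2196641)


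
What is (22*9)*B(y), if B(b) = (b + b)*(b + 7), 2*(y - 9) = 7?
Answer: 96525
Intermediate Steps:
y = 25/2 (y = 9 + (1/2)*7 = 9 + 7/2 = 25/2 ≈ 12.500)
B(b) = 2*b*(7 + b) (B(b) = (2*b)*(7 + b) = 2*b*(7 + b))
(22*9)*B(y) = (22*9)*(2*(25/2)*(7 + 25/2)) = 198*(2*(25/2)*(39/2)) = 198*(975/2) = 96525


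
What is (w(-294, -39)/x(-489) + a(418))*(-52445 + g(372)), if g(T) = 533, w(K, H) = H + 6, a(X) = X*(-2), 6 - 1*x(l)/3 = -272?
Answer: 6032667564/139 ≈ 4.3401e+7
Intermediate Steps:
x(l) = 834 (x(l) = 18 - 3*(-272) = 18 + 816 = 834)
a(X) = -2*X
w(K, H) = 6 + H
(w(-294, -39)/x(-489) + a(418))*(-52445 + g(372)) = ((6 - 39)/834 - 2*418)*(-52445 + 533) = (-33*1/834 - 836)*(-51912) = (-11/278 - 836)*(-51912) = -232419/278*(-51912) = 6032667564/139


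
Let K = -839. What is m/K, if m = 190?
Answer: -190/839 ≈ -0.22646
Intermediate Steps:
m/K = 190/(-839) = 190*(-1/839) = -190/839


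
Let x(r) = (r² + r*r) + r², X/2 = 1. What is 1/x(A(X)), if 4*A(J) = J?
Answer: 4/3 ≈ 1.3333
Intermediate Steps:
X = 2 (X = 2*1 = 2)
A(J) = J/4
x(r) = 3*r² (x(r) = (r² + r²) + r² = 2*r² + r² = 3*r²)
1/x(A(X)) = 1/(3*((¼)*2)²) = 1/(3*(½)²) = 1/(3*(¼)) = 1/(¾) = 4/3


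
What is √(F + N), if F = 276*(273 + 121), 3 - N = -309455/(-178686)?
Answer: √42865352913322/19854 ≈ 329.77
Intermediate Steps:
N = 226603/178686 (N = 3 - (-309455)/(-178686) = 3 - (-309455)*(-1)/178686 = 3 - 1*309455/178686 = 3 - 309455/178686 = 226603/178686 ≈ 1.2682)
F = 108744 (F = 276*394 = 108744)
√(F + N) = √(108744 + 226603/178686) = √(19431256987/178686) = √42865352913322/19854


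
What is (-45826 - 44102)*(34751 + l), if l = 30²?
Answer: -3206023128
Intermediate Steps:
l = 900
(-45826 - 44102)*(34751 + l) = (-45826 - 44102)*(34751 + 900) = -89928*35651 = -3206023128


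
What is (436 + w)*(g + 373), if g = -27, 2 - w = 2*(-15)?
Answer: 161928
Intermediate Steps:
w = 32 (w = 2 - 2*(-15) = 2 - 1*(-30) = 2 + 30 = 32)
(436 + w)*(g + 373) = (436 + 32)*(-27 + 373) = 468*346 = 161928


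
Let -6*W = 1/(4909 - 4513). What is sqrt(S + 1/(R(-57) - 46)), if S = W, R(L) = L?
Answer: I*sqrt(16852242)/40788 ≈ 0.10065*I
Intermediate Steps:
W = -1/2376 (W = -1/(6*(4909 - 4513)) = -1/6/396 = -1/6*1/396 = -1/2376 ≈ -0.00042088)
S = -1/2376 ≈ -0.00042088
sqrt(S + 1/(R(-57) - 46)) = sqrt(-1/2376 + 1/(-57 - 46)) = sqrt(-1/2376 + 1/(-103)) = sqrt(-1/2376 - 1/103) = sqrt(-2479/244728) = I*sqrt(16852242)/40788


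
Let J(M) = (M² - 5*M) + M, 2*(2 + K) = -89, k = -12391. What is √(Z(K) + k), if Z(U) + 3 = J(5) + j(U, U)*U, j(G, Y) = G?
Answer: I*√40907/2 ≈ 101.13*I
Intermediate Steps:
K = -93/2 (K = -2 + (½)*(-89) = -2 - 89/2 = -93/2 ≈ -46.500)
J(M) = M² - 4*M
Z(U) = 2 + U² (Z(U) = -3 + (5*(-4 + 5) + U*U) = -3 + (5*1 + U²) = -3 + (5 + U²) = 2 + U²)
√(Z(K) + k) = √((2 + (-93/2)²) - 12391) = √((2 + 8649/4) - 12391) = √(8657/4 - 12391) = √(-40907/4) = I*√40907/2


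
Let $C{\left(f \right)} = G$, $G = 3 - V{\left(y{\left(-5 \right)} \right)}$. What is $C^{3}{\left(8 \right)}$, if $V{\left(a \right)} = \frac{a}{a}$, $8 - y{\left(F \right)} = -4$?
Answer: $8$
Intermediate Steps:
$y{\left(F \right)} = 12$ ($y{\left(F \right)} = 8 - -4 = 8 + 4 = 12$)
$V{\left(a \right)} = 1$
$G = 2$ ($G = 3 - 1 = 2$)
$C{\left(f \right)} = 2$
$C^{3}{\left(8 \right)} = 2^{3} = 8$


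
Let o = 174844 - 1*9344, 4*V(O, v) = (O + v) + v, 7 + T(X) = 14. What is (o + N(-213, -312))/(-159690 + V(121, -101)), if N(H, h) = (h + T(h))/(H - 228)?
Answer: -291943220/281728881 ≈ -1.0363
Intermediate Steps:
T(X) = 7 (T(X) = -7 + 14 = 7)
V(O, v) = v/2 + O/4 (V(O, v) = ((O + v) + v)/4 = (O + 2*v)/4 = v/2 + O/4)
o = 165500 (o = 174844 - 9344 = 165500)
N(H, h) = (7 + h)/(-228 + H) (N(H, h) = (h + 7)/(H - 228) = (7 + h)/(-228 + H))
(o + N(-213, -312))/(-159690 + V(121, -101)) = (165500 + (7 - 312)/(-228 - 213))/(-159690 + ((½)*(-101) + (¼)*121)) = (165500 - 305/(-441))/(-159690 + (-101/2 + 121/4)) = (165500 - 1/441*(-305))/(-159690 - 81/4) = (165500 + 305/441)/(-638841/4) = (72985805/441)*(-4/638841) = -291943220/281728881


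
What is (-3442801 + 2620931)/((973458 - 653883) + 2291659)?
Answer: -410935/1305617 ≈ -0.31474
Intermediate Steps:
(-3442801 + 2620931)/((973458 - 653883) + 2291659) = -821870/(319575 + 2291659) = -821870/2611234 = -821870*1/2611234 = -410935/1305617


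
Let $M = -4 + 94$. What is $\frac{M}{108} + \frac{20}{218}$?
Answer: $\frac{605}{654} \approx 0.92508$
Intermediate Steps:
$M = 90$
$\frac{M}{108} + \frac{20}{218} = \frac{90}{108} + \frac{20}{218} = 90 \cdot \frac{1}{108} + 20 \cdot \frac{1}{218} = \frac{5}{6} + \frac{10}{109} = \frac{605}{654}$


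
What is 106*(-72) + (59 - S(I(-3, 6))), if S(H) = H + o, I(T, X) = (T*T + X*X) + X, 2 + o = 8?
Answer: -7630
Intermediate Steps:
o = 6 (o = -2 + 8 = 6)
I(T, X) = X + T² + X² (I(T, X) = (T² + X²) + X = X + T² + X²)
S(H) = 6 + H (S(H) = H + 6 = 6 + H)
106*(-72) + (59 - S(I(-3, 6))) = 106*(-72) + (59 - (6 + (6 + (-3)² + 6²))) = -7632 + (59 - (6 + (6 + 9 + 36))) = -7632 + (59 - (6 + 51)) = -7632 + (59 - 1*57) = -7632 + (59 - 57) = -7632 + 2 = -7630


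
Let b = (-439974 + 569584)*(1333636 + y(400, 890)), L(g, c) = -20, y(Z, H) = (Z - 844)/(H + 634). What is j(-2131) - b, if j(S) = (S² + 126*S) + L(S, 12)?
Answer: -21951727948705/127 ≈ -1.7285e+11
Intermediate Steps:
y(Z, H) = (-844 + Z)/(634 + H)
j(S) = -20 + S² + 126*S (j(S) = (S² + 126*S) - 20 = -20 + S² + 126*S)
b = 21952270573350/127 (b = (-439974 + 569584)*(1333636 + (-844 + 400)/(634 + 890)) = 129610*(1333636 - 444/1524) = 129610*(1333636 + (1/1524)*(-444)) = 129610*(1333636 - 37/127) = 129610*(169371735/127) = 21952270573350/127 ≈ 1.7285e+11)
j(-2131) - b = (-20 + (-2131)² + 126*(-2131)) - 1*21952270573350/127 = (-20 + 4541161 - 268506) - 21952270573350/127 = 4272635 - 21952270573350/127 = -21951727948705/127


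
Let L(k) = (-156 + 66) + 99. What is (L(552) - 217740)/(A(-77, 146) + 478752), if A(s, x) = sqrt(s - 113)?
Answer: -52119575856/114601738847 + 217731*I*sqrt(190)/229203477694 ≈ -0.45479 + 1.3094e-5*I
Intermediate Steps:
L(k) = 9 (L(k) = -90 + 99 = 9)
A(s, x) = sqrt(-113 + s)
(L(552) - 217740)/(A(-77, 146) + 478752) = (9 - 217740)/(sqrt(-113 - 77) + 478752) = -217731/(sqrt(-190) + 478752) = -217731/(I*sqrt(190) + 478752) = -217731/(478752 + I*sqrt(190))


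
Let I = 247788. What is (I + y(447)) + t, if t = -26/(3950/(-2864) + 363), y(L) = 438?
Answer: 128541562834/517841 ≈ 2.4823e+5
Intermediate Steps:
t = -37232/517841 (t = -26/(3950*(-1/2864) + 363) = -26/(-1975/1432 + 363) = -26/(517841/1432) = (1432/517841)*(-26) = -37232/517841 ≈ -0.071898)
(I + y(447)) + t = (247788 + 438) - 37232/517841 = 248226 - 37232/517841 = 128541562834/517841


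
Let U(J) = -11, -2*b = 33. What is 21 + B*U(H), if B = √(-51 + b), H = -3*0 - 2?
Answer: 21 - 33*I*√30/2 ≈ 21.0 - 90.374*I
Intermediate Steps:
H = -2 (H = 0 - 2 = -2)
b = -33/2 (b = -½*33 = -33/2 ≈ -16.500)
B = 3*I*√30/2 (B = √(-51 - 33/2) = √(-135/2) = 3*I*√30/2 ≈ 8.2158*I)
21 + B*U(H) = 21 + (3*I*√30/2)*(-11) = 21 - 33*I*√30/2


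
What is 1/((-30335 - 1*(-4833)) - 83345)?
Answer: -1/108847 ≈ -9.1872e-6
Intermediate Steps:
1/((-30335 - 1*(-4833)) - 83345) = 1/((-30335 + 4833) - 83345) = 1/(-25502 - 83345) = 1/(-108847) = -1/108847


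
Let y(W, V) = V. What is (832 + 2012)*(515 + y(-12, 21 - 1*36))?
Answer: 1422000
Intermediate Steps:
(832 + 2012)*(515 + y(-12, 21 - 1*36)) = (832 + 2012)*(515 + (21 - 1*36)) = 2844*(515 + (21 - 36)) = 2844*(515 - 15) = 2844*500 = 1422000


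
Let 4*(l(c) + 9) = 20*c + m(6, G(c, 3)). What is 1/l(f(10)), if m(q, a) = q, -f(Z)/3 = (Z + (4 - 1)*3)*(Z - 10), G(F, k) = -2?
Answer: -2/15 ≈ -0.13333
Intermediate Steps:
f(Z) = -3*(-10 + Z)*(9 + Z) (f(Z) = -3*(Z + (4 - 1)*3)*(Z - 10) = -3*(Z + 3*3)*(-10 + Z) = -3*(Z + 9)*(-10 + Z) = -3*(9 + Z)*(-10 + Z) = -3*(-10 + Z)*(9 + Z))
l(c) = -15/2 + 5*c (l(c) = -9 + (20*c + 6)/4 = -9 + (6 + 20*c)/4 = -9 + (3/2 + 5*c) = -15/2 + 5*c)
1/l(f(10)) = 1/(-15/2 + 5*(270 - 3*10**2 + 3*10)) = 1/(-15/2 + 5*(270 - 3*100 + 30)) = 1/(-15/2 + 5*(270 - 300 + 30)) = 1/(-15/2 + 5*0) = 1/(-15/2 + 0) = 1/(-15/2) = -2/15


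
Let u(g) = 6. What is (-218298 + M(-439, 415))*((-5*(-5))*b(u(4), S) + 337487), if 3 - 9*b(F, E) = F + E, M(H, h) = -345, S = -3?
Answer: -73789170141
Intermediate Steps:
b(F, E) = ⅓ - E/9 - F/9 (b(F, E) = ⅓ - (F + E)/9 = ⅓ - (E + F)/9 = ⅓ + (-E/9 - F/9) = ⅓ - E/9 - F/9)
(-218298 + M(-439, 415))*((-5*(-5))*b(u(4), S) + 337487) = (-218298 - 345)*((-5*(-5))*(⅓ - ⅑*(-3) - ⅑*6) + 337487) = -218643*(25*(⅓ + ⅓ - ⅔) + 337487) = -218643*(25*0 + 337487) = -218643*(0 + 337487) = -218643*337487 = -73789170141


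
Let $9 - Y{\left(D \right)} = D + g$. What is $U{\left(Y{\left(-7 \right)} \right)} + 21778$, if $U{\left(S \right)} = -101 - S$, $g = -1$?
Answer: $21660$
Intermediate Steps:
$Y{\left(D \right)} = 10 - D$ ($Y{\left(D \right)} = 9 - \left(D - 1\right) = 9 - \left(-1 + D\right) = 10 - D$)
$U{\left(Y{\left(-7 \right)} \right)} + 21778 = \left(-101 - \left(10 - -7\right)\right) + 21778 = \left(-101 - \left(10 + 7\right)\right) + 21778 = \left(-101 - 17\right) + 21778 = -118 + 21778 = 21660$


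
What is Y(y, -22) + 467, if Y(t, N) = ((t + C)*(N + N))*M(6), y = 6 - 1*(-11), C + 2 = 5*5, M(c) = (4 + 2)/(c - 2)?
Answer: -2173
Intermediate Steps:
M(c) = 6/(-2 + c)
C = 23 (C = -2 + 5*5 = -2 + 25 = 23)
y = 17 (y = 6 + 11 = 17)
Y(t, N) = 3*N*(23 + t) (Y(t, N) = ((t + 23)*(N + N))*(6/(-2 + 6)) = ((23 + t)*(2*N))*(6/4) = (2*N*(23 + t))*(6*(¼)) = (2*N*(23 + t))*(3/2) = 3*N*(23 + t))
Y(y, -22) + 467 = 3*(-22)*(23 + 17) + 467 = 3*(-22)*40 + 467 = -2640 + 467 = -2173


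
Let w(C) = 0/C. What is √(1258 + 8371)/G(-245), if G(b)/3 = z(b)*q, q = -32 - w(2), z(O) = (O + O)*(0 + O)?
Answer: -√9629/11524800 ≈ -8.5145e-6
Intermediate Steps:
w(C) = 0
z(O) = 2*O² (z(O) = (2*O)*O = 2*O²)
q = -32 (q = -32 - 1*0 = -32 + 0 = -32)
G(b) = -192*b² (G(b) = 3*((2*b²)*(-32)) = 3*(-64*b²) = -192*b²)
√(1258 + 8371)/G(-245) = √(1258 + 8371)/((-192*(-245)²)) = √9629/((-192*60025)) = √9629/(-11524800) = √9629*(-1/11524800) = -√9629/11524800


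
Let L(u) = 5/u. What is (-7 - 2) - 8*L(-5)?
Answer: -1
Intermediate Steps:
(-7 - 2) - 8*L(-5) = (-7 - 2) - 40/(-5) = -9 - 40*(-1)/5 = -9 - 8*(-1) = -9 + 8 = -1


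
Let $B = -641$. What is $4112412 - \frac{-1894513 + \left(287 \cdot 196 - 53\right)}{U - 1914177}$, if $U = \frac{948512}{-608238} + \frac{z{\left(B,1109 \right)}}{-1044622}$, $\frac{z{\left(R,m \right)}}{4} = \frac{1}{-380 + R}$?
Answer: $\frac{1276666409887960447462312866}{310442316583681201151} \approx 4.1124 \cdot 10^{6}$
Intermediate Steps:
$z{\left(R,m \right)} = \frac{4}{-380 + R}$
$U = - \frac{252911016645698}{162180437688189}$ ($U = \frac{948512}{-608238} + \frac{4 \frac{1}{-380 - 641}}{-1044622} = 948512 \left(- \frac{1}{608238}\right) + \frac{4}{-1021} \left(- \frac{1}{1044622}\right) = - \frac{474256}{304119} + 4 \left(- \frac{1}{1021}\right) \left(- \frac{1}{1044622}\right) = - \frac{474256}{304119} - - \frac{2}{533279531} = - \frac{474256}{304119} + \frac{2}{533279531} = - \frac{252911016645698}{162180437688189} \approx -1.5594$)
$4112412 - \frac{-1894513 + \left(287 \cdot 196 - 53\right)}{U - 1914177} = 4112412 - \frac{-1894513 + \left(287 \cdot 196 - 53\right)}{- \frac{252911016645698}{162180437688189} - 1914177} = 4112412 - \frac{-1894513 + \left(56252 - 53\right)}{- \frac{310442316583681201151}{162180437688189}} = 4112412 - \left(-1894513 + 56199\right) \left(- \frac{162180437688189}{310442316583681201151}\right) = 4112412 - \left(-1838314\right) \left(- \frac{162180437688189}{310442316583681201151}\right) = 4112412 - \frac{298138569128325473346}{310442316583681201151} = \frac{1276666409887960447462312866}{310442316583681201151}$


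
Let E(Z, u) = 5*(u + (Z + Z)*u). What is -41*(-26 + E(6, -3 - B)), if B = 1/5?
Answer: 9594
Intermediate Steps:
B = ⅕ ≈ 0.20000
E(Z, u) = 5*u + 10*Z*u (E(Z, u) = 5*(u + (2*Z)*u) = 5*(u + 2*Z*u) = 5*u + 10*Z*u)
-41*(-26 + E(6, -3 - B)) = -41*(-26 + 5*(-3 - 1*⅕)*(1 + 2*6)) = -41*(-26 + 5*(-3 - ⅕)*(1 + 12)) = -41*(-26 + 5*(-16/5)*13) = -41*(-26 - 208) = -41*(-234) = 9594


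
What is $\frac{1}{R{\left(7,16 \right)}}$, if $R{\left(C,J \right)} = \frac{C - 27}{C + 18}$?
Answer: $- \frac{5}{4} \approx -1.25$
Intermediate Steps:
$R{\left(C,J \right)} = \frac{-27 + C}{18 + C}$
$\frac{1}{R{\left(7,16 \right)}} = \frac{1}{\frac{1}{18 + 7} \left(-27 + 7\right)} = \frac{1}{\frac{1}{25} \left(-20\right)} = \frac{1}{- \frac{4}{5}} = - \frac{5}{4}$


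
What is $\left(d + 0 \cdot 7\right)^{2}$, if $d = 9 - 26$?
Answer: $289$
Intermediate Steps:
$d = -17$ ($d = 9 - 26 = -17$)
$\left(d + 0 \cdot 7\right)^{2} = \left(-17 + 0 \cdot 7\right)^{2} = \left(-17 + 0\right)^{2} = \left(-17\right)^{2} = 289$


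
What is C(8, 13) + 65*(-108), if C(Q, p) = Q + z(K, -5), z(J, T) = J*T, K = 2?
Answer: -7022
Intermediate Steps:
C(Q, p) = -10 + Q (C(Q, p) = Q + 2*(-5) = Q - 10 = -10 + Q)
C(8, 13) + 65*(-108) = (-10 + 8) + 65*(-108) = -2 - 7020 = -7022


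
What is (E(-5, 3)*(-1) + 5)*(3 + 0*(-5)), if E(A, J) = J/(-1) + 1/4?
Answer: 93/4 ≈ 23.250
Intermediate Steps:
E(A, J) = 1/4 - J (E(A, J) = J*(-1) + 1*(1/4) = -J + 1/4 = 1/4 - J)
(E(-5, 3)*(-1) + 5)*(3 + 0*(-5)) = ((1/4 - 1*3)*(-1) + 5)*(3 + 0*(-5)) = ((1/4 - 3)*(-1) + 5)*(3 + 0) = (-11/4*(-1) + 5)*3 = (11/4 + 5)*3 = (31/4)*3 = 93/4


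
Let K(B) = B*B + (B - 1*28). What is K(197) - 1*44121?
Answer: -5143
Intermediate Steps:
K(B) = -28 + B + B² (K(B) = B² + (B - 28) = B² + (-28 + B) = -28 + B + B²)
K(197) - 1*44121 = (-28 + 197 + 197²) - 1*44121 = (-28 + 197 + 38809) - 44121 = 38978 - 44121 = -5143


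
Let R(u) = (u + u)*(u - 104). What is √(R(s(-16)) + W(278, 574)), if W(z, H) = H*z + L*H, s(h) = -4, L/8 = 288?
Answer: 2*√370733 ≈ 1217.8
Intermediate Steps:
L = 2304 (L = 8*288 = 2304)
R(u) = 2*u*(-104 + u) (R(u) = (2*u)*(-104 + u) = 2*u*(-104 + u))
W(z, H) = 2304*H + H*z (W(z, H) = H*z + 2304*H = 2304*H + H*z)
√(R(s(-16)) + W(278, 574)) = √(2*(-4)*(-104 - 4) + 574*(2304 + 278)) = √(2*(-4)*(-108) + 574*2582) = √(864 + 1482068) = √1482932 = 2*√370733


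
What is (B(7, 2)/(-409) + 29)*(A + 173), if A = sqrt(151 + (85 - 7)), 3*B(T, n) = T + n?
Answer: 2051434/409 + 11858*sqrt(229)/409 ≈ 5454.5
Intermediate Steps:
B(T, n) = T/3 + n/3 (B(T, n) = (T + n)/3 = T/3 + n/3)
A = sqrt(229) (A = sqrt(151 + 78) = sqrt(229) ≈ 15.133)
(B(7, 2)/(-409) + 29)*(A + 173) = (((1/3)*7 + (1/3)*2)/(-409) + 29)*(sqrt(229) + 173) = ((7/3 + 2/3)*(-1/409) + 29)*(173 + sqrt(229)) = (3*(-1/409) + 29)*(173 + sqrt(229)) = (-3/409 + 29)*(173 + sqrt(229)) = 11858*(173 + sqrt(229))/409 = 2051434/409 + 11858*sqrt(229)/409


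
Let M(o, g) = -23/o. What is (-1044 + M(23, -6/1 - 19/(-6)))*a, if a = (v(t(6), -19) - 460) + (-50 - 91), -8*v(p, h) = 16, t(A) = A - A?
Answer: 630135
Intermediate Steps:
t(A) = 0
v(p, h) = -2 (v(p, h) = -1/8*16 = -2)
a = -603 (a = (-2 - 460) + (-50 - 91) = -462 - 141 = -603)
(-1044 + M(23, -6/1 - 19/(-6)))*a = (-1044 - 23/23)*(-603) = (-1044 - 23*1/23)*(-603) = (-1044 - 1)*(-603) = -1045*(-603) = 630135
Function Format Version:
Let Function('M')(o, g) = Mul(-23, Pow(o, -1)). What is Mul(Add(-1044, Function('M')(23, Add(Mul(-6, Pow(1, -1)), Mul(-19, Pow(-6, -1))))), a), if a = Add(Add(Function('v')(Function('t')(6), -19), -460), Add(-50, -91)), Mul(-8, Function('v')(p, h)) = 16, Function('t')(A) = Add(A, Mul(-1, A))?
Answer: 630135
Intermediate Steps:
Function('t')(A) = 0
Function('v')(p, h) = -2 (Function('v')(p, h) = Mul(Rational(-1, 8), 16) = -2)
a = -603 (a = Add(Add(-2, -460), Add(-50, -91)) = Add(-462, -141) = -603)
Mul(Add(-1044, Function('M')(23, Add(Mul(-6, Pow(1, -1)), Mul(-19, Pow(-6, -1))))), a) = Mul(Add(-1044, Mul(-23, Pow(23, -1))), -603) = Mul(Add(-1044, Mul(-23, Rational(1, 23))), -603) = Mul(Add(-1044, -1), -603) = Mul(-1045, -603) = 630135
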